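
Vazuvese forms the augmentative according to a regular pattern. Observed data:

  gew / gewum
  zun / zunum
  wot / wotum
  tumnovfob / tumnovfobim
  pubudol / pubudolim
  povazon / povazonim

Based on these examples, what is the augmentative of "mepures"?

"mepures" has 3 vowels. The stems with 3 vowels (tumnovfob → tumnovfobim, pubudol → pubudolim, povazon → povazonim) add -im.
The other pattern: stems with 1 vowel add -um.
So mepures → mepuresim.

mepuresim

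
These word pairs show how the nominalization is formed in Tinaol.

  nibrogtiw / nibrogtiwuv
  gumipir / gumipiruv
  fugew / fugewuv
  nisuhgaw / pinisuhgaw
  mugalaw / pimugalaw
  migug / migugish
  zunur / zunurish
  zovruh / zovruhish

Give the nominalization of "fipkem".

"fipkem" has last vowel 'e'. The one such stem in the data (fugew → fugewuv) adds -uv, so the same rule applies.
So fipkem → fipkemuv.

fipkemuv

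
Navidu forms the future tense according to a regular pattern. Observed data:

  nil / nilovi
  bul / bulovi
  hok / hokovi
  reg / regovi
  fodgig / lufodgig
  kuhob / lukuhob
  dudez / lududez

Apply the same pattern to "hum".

reg and fodgig both end in -g yet inflect differently (regovi, lufodgig), so the final letter is not what conditions the rule; the number of vowels is.
"hum" has 1 vowel. The stems with 1 vowel (nil → nilovi, bul → bulovi, hok → hokovi) add -ovi.
The other pattern: stems with 2 vowels add the prefix lu-.
So hum → humovi.

humovi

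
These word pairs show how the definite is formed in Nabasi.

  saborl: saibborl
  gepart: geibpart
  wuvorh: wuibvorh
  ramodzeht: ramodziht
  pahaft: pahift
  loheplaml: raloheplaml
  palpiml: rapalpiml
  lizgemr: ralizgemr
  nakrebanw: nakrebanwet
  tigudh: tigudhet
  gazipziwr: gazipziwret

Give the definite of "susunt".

gepart and ramodzeht both end in -t yet inflect differently (geibpart, ramodziht), so the final letter is not what conditions the rule; the second-to-last letter is.
"susunt" has second-to-last letter 'n'. The one such stem in the data (nakrebanw → nakrebanwet) adds -et, so the same rule applies.
The other patterns: stems whose second-to-last letter is 'r' insert -ib- after the first vowel; stems whose second-to-last letter is 'f' or 'h' change the last vowel to 'i'; stems whose second-to-last letter is 'm' add the prefix ra-.
So susunt → susuntet.

susuntet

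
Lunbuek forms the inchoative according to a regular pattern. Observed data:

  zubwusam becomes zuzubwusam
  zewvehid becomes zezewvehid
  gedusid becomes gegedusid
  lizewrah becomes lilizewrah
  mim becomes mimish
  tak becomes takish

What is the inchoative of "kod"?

"kod" has 1 vowel. The stems with 1 vowel (mim → mimish, tak → takish) add -ish.
So kod → kodish.

kodish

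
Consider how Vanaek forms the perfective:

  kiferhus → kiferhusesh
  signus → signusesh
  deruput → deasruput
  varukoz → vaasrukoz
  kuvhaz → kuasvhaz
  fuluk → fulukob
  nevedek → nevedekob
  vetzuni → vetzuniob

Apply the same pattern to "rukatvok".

rukatvokob

kiferhus and deruput both have last vowel 'u' yet inflect differently (kiferhusesh, deasruput), so the last vowel is not what conditions the rule; the final letter is.
"rukatvok" ends in -k. The stems ending in -k (fuluk → fulukob, nevedek → nevedekob) add -ob.
The other patterns: stems ending in -s add -esh; stems ending in -t or -z insert -as- after the first vowel.
So rukatvok → rukatvokob.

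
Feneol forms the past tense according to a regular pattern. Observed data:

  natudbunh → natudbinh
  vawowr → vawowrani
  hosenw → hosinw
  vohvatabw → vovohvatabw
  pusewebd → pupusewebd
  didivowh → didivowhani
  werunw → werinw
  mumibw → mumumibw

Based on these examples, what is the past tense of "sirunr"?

sirinr

hosenw and vohvatabw both end in -w yet inflect differently (hosinw, vovohvatabw), so the final letter is not what conditions the rule; the second-to-last letter is.
"sirunr" has second-to-last letter 'n'. The stems whose second-to-last letter is 'n' (natudbunh → natudbinh, hosenw → hosinw, werunw → werinw) change the last vowel to 'i'.
So sirunr → sirinr.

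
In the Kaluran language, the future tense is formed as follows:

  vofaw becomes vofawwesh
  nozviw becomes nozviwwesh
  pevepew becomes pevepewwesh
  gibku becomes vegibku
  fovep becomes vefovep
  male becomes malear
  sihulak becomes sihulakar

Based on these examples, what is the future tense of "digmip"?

vedigmip

"digmip" ends in -p. The one such stem in the data (fovep → vefovep) adds the prefix ve-, so the same rule applies.
The other patterns: stems ending in -w double the final consonant and add -esh; stems ending in -e or -k add -ar.
So digmip → vedigmip.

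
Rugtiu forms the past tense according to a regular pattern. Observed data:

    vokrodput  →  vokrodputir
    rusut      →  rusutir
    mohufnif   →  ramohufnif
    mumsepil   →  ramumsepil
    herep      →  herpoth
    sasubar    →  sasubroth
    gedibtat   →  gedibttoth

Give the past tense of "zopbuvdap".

"zopbuvdap" has last vowel 'a'. The stems whose last vowel is 'a' (sasubar → sasubroth, gedibtat → gedibttoth) delete the last vowel and add -oth.
The other patterns: stems whose last vowel is 'u' add -ir; stems whose last vowel is 'i' add the prefix ra-.
So zopbuvdap → zopbuvdpoth.

zopbuvdpoth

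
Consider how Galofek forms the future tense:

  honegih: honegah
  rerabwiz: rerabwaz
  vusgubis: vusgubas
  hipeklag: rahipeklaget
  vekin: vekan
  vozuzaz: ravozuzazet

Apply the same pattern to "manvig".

manvag

"manvig" has last vowel 'i'. The stems whose last vowel is 'i' (rerabwiz → rerabwaz, vekin → vekan, honegih → honegah) change the last vowel to 'a'.
So manvig → manvag.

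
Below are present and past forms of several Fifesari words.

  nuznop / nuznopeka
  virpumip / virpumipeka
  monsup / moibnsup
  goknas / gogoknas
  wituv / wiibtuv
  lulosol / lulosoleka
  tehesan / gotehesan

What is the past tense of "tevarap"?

"tevarap" has last vowel 'a'. The stems whose last vowel is 'a' (tehesan → gotehesan, goknas → gogoknas) add the prefix go-.
So tevarap → gotevarap.

gotevarap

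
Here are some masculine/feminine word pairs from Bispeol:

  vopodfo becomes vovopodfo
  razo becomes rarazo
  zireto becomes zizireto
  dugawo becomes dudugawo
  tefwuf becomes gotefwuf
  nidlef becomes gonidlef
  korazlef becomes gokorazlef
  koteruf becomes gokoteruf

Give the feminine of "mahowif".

razo and tefwuf both have 2 vowels yet inflect differently (rarazo, gotefwuf), so the number of vowels is not what conditions the rule; the final letter is.
"mahowif" ends in -f. The stems ending in -f (tefwuf → gotefwuf, nidlef → gonidlef, korazlef → gokorazlef) add the prefix go-.
The other pattern: stems ending in -o repeat the first consonant+vowel as a prefix.
So mahowif → gomahowif.

gomahowif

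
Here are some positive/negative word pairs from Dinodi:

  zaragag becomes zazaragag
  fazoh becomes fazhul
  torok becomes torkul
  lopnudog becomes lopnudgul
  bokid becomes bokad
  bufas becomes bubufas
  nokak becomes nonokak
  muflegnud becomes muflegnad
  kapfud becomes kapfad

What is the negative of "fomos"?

fomsul

"fomos" has last vowel 'o'. The stems whose last vowel is 'o' (fazoh → fazhul, torok → torkul, lopnudog → lopnudgul) delete the last vowel and add -ul.
The other patterns: stems whose last vowel is 'a' repeat the first consonant+vowel as a prefix; stems whose last vowel is 'i' or 'u' change the last vowel to 'a'.
So fomos → fomsul.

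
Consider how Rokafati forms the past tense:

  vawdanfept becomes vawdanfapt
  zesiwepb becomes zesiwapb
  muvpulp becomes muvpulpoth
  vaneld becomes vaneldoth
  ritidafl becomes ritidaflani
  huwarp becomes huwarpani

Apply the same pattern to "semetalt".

muvpulp and huwarp both end in -p yet inflect differently (muvpulpoth, huwarpani), so the final letter is not what conditions the rule; the second-to-last letter is.
"semetalt" has second-to-last letter 'l'. The stems whose second-to-last letter is 'l' (muvpulp → muvpulpoth, vaneld → vaneldoth) add -oth.
The other patterns: stems whose second-to-last letter is 'p' change the last vowel to 'a'; stems whose second-to-last letter is 'f' or 'r' add -ani.
So semetalt → semetaltoth.

semetaltoth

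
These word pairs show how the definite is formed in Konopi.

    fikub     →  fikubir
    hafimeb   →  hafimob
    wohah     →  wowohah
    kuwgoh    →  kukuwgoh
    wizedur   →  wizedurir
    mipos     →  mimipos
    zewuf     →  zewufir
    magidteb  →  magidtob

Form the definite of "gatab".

fikub and hafimeb both end in -b yet inflect differently (fikubir, hafimob), so the final letter is not what conditions the rule; the last vowel is.
"gatab" has last vowel 'a'. The one such stem in the data (wohah → wowohah) repeats the first consonant+vowel as a prefix (as do kuwgoh, mipos), so the same rule applies.
So gatab → gagatab.

gagatab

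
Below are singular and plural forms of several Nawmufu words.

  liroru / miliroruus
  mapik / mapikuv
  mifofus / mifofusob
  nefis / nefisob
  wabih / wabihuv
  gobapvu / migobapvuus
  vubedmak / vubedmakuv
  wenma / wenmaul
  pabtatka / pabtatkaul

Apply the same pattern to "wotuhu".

miwotuhuus

"wotuhu" ends in -u. The stems ending in -u (gobapvu → migobapvuus, liroru → miliroruus) add mi- … -us around the stem.
The other patterns: stems ending in -s add -ob; stems ending in -a add -ul; stems ending in -h or -k add -uv.
So wotuhu → miwotuhuus.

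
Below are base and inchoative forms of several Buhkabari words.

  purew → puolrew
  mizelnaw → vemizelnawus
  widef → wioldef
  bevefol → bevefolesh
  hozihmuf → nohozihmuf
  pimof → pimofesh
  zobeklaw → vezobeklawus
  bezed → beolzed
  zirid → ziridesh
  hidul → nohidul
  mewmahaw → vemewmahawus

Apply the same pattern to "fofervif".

fofervifesh

purew and zobeklaw both end in -w yet inflect differently (puolrew, vezobeklawus), so the final letter is not what conditions the rule; the last vowel is.
"fofervif" has last vowel 'i'. The one such stem in the data (zirid → ziridesh) adds -esh, so the same rule applies.
So fofervif → fofervifesh.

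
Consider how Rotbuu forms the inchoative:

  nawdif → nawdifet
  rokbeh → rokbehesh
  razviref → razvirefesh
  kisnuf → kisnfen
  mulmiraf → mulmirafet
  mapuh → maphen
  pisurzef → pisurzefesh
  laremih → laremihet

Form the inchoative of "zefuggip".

zefuggipet

nawdif and kisnuf both end in -f yet inflect differently (nawdifet, kisnfen), so the final letter is not what conditions the rule; the last vowel is.
"zefuggip" has last vowel 'i'. The stems whose last vowel is 'i' (nawdif → nawdifet, laremih → laremihet) add -et.
The other patterns: stems whose last vowel is 'u' delete the last vowel and add -en; stems whose last vowel is 'e' add -esh.
So zefuggip → zefuggipet.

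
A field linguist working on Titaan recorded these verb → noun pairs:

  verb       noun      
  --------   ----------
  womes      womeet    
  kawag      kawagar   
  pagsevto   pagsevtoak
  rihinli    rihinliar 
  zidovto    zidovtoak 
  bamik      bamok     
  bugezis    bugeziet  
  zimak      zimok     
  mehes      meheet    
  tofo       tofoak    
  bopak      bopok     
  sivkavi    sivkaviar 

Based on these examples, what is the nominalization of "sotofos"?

"sotofos" ends in -s. The stems ending in -s (mehes → meheet, bugezis → bugeziet, womes → womeet) drop the final letter and add -et.
So sotofos → sotofoet.

sotofoet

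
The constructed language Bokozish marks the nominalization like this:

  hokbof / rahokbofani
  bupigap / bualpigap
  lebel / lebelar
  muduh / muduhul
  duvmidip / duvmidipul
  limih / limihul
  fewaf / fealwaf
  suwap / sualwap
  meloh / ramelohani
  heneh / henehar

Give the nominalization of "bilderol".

"bilderol" has last vowel 'o'. The stems whose last vowel is 'o' (meloh → ramelohani, hokbof → rahokbofani) add ra- … -ani around the stem.
So bilderol → rabilderolani.

rabilderolani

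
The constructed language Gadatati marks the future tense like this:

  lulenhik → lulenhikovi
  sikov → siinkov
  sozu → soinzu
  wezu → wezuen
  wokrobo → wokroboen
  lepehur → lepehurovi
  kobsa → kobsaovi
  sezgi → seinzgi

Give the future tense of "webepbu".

"webepbu" begins with w-. The stems beginning with w- (wezu → wezuen, wokrobo → wokroboen) add -en.
The other patterns: stems beginning with s- insert -in- after the first vowel; stems beginning with k- or l- add -ovi.
So webepbu → webepbuen.

webepbuen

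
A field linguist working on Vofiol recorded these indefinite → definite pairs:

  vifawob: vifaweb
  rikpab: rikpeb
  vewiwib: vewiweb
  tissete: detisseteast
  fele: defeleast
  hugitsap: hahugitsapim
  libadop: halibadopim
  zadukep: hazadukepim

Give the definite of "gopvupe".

"gopvupe" ends in -e. The stems ending in -e (tissete → detisseteast, fele → defeleast) add de- … -ast around the stem.
The other patterns: stems ending in -b change the last vowel to 'e'; stems ending in -p add ha- … -im around the stem.
So gopvupe → degopvupeast.

degopvupeast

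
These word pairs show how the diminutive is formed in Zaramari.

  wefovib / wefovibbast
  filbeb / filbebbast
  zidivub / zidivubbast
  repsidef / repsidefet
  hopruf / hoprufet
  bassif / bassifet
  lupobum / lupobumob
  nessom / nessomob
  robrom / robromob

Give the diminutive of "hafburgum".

hafburgumob

filbeb and repsidef both have last vowel 'e' yet inflect differently (filbebbast, repsidefet), so the last vowel is not what conditions the rule; the final letter is.
"hafburgum" ends in -m. The stems ending in -m (lupobum → lupobumob, nessom → nessomob, robrom → robromob) add -ob.
The other patterns: stems ending in -b double the final consonant and add -ast; stems ending in -f add -et.
So hafburgum → hafburgumob.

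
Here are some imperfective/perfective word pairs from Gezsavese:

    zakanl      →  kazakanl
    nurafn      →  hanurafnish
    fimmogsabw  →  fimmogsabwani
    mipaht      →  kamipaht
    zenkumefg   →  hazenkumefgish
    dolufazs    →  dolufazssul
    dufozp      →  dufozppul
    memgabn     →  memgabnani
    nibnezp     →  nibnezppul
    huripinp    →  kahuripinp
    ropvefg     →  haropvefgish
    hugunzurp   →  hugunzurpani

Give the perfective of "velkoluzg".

nibnezp and hugunzurp both end in -p yet inflect differently (nibnezppul, hugunzurpani), so the final letter is not what conditions the rule; the second-to-last letter is.
"velkoluzg" has second-to-last letter 'z'. The stems whose second-to-last letter is 'z' (nibnezp → nibnezppul, dufozp → dufozppul, dolufazs → dolufazssul) double the final consonant and add -ul.
The other patterns: stems whose second-to-last letter is 'b' or 'r' add -ani; stems whose second-to-last letter is 'f' add ha- … -ish around the stem; stems whose second-to-last letter is 'h' or 'n' add the prefix ka-.
So velkoluzg → velkoluzggul.

velkoluzggul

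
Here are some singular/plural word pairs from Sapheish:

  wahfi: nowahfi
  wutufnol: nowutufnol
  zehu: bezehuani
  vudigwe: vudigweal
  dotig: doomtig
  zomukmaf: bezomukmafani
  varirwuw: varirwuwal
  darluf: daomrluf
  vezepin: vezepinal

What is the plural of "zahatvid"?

bezahatvidani

"zahatvid" begins with z-. The stems beginning with z- (zehu → bezehuani, zomukmaf → bezomukmafani) add be- … -ani around the stem.
The other patterns: stems beginning with w- add the prefix no-; stems beginning with v- add -al; stems beginning with d- insert -om- after the first vowel.
So zahatvid → bezahatvidani.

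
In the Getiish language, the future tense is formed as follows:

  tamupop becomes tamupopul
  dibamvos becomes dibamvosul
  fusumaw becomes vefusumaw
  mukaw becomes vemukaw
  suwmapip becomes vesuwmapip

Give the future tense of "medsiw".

tamupop and suwmapip both end in -p yet inflect differently (tamupopul, vesuwmapip), so the final letter is not what conditions the rule; the last vowel is.
"medsiw" has last vowel 'i'. The one such stem in the data (suwmapip → vesuwmapip) adds the prefix ve-, so the same rule applies.
The other pattern: stems whose last vowel is 'o' add -ul.
So medsiw → vemedsiw.

vemedsiw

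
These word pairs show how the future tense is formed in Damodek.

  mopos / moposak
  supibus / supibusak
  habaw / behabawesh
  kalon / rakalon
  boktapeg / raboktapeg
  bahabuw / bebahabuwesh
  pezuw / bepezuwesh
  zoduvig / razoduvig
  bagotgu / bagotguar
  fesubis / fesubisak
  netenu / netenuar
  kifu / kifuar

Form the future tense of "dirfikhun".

radirfikhun

"dirfikhun" ends in -n. The one such stem in the data (kalon → rakalon) adds the prefix ra-, so the same rule applies.
The other patterns: stems ending in -s add -ak; stems ending in -w add be- … -esh around the stem; stems ending in -u add -ar.
So dirfikhun → radirfikhun.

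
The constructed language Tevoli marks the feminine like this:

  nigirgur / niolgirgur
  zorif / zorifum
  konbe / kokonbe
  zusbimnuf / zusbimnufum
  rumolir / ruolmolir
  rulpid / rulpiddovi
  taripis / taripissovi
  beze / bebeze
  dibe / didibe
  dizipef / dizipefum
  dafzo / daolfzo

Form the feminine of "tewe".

"tewe" ends in -e. The stems ending in -e (beze → bebeze, dibe → didibe, konbe → kokonbe) repeat the first consonant+vowel as a prefix.
The other patterns: stems ending in -f add -um; stems ending in -o or -r insert -ol- after the first vowel; stems ending in -d or -s double the final consonant and add -ovi.
So tewe → tetewe.

tetewe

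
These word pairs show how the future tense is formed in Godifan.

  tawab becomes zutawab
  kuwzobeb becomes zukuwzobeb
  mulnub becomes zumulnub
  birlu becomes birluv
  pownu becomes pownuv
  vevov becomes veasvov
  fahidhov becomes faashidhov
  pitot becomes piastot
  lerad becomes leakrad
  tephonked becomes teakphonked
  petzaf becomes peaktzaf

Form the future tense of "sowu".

mulnub and birlu both have last vowel 'u' yet inflect differently (zumulnub, birluv), so the last vowel is not what conditions the rule; the final letter is.
"sowu" ends in -u. The stems ending in -u (birlu → birluv, pownu → pownuv) drop the final letter and add -uv.
The other patterns: stems ending in -b add the prefix zu-; stems ending in -t or -v insert -as- after the first vowel; stems ending in -d or -f insert -ak- after the first vowel.
So sowu → sowuv.

sowuv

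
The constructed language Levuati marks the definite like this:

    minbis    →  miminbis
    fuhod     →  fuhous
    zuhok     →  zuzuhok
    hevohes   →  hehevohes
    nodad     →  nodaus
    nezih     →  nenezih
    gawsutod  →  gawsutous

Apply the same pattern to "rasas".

fuhod and zuhok both have last vowel 'o' yet inflect differently (fuhous, zuzuhok), so the last vowel is not what conditions the rule; the final letter is.
"rasas" ends in -s. The stems ending in -s (minbis → miminbis, hevohes → hehevohes) repeat the first consonant+vowel as a prefix.
The other pattern: stems ending in -d drop the final letter and add -us.
So rasas → rarasas.

rarasas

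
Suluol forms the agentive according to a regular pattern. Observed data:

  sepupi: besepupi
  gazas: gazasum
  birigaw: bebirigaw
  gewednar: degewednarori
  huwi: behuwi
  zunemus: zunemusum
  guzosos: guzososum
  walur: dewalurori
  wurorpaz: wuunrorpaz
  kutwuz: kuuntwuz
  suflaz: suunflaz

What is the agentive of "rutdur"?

derutdurori

zunemus and kutwuz both have last vowel 'u' yet inflect differently (zunemusum, kuuntwuz), so the last vowel is not what conditions the rule; the final letter is.
"rutdur" ends in -r. The stems ending in -r (gewednar → degewednarori, walur → dewalurori) add de- … -ori around the stem.
The other patterns: stems ending in -s add -um; stems ending in -z insert -un- after the first vowel; stems ending in -i or -w add the prefix be-.
So rutdur → derutdurori.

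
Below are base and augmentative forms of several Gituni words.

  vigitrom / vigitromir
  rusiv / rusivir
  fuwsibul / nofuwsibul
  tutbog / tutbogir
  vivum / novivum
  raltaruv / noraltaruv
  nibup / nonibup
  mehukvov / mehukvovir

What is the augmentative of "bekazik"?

bekazikir

vivum and vigitrom both end in -m yet inflect differently (novivum, vigitromir), so the final letter is not what conditions the rule; the last vowel is.
"bekazik" has last vowel 'i'. The one such stem in the data (rusiv → rusivir) adds -ir, so the same rule applies.
The other pattern: stems whose last vowel is 'u' add the prefix no-.
So bekazik → bekazikir.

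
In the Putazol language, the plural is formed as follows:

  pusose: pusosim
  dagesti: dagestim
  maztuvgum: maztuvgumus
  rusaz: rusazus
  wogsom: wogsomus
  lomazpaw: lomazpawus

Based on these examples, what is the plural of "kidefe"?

pusose and maztuvgum both have 3 vowels yet inflect differently (pusosim, maztuvgumus), so the number of vowels is not what conditions the rule; whether the stem ends in a vowel or a consonant is.
"kidefe" ends in a vowel. The stems ending in a vowel (pusose → pusosim, dagesti → dagestim) drop the final letter and add -im.
The other pattern: stems ending in a consonant add -us.
So kidefe → kidefim.

kidefim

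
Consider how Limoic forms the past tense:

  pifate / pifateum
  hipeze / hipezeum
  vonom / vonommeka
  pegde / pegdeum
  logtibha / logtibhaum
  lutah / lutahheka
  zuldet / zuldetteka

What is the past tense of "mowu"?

mowuum

zuldet and pifate both have last vowel 'e' yet inflect differently (zuldetteka, pifateum), so the last vowel is not what conditions the rule; whether the stem ends in a vowel or a consonant is.
"mowu" ends in a vowel. The stems ending in a vowel (pifate → pifateum, hipeze → hipezeum, logtibha → logtibhaum) add -um.
So mowu → mowuum.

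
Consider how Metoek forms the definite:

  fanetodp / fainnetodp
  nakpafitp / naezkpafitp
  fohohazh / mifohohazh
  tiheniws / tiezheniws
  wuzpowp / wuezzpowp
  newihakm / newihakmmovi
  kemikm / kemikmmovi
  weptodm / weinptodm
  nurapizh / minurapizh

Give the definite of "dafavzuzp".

newihakm and weptodm both end in -m yet inflect differently (newihakmmovi, weinptodm), so the final letter is not what conditions the rule; the second-to-last letter is.
"dafavzuzp" has second-to-last letter 'z'. The stems whose second-to-last letter is 'z' (nurapizh → minurapizh, fohohazh → mifohohazh) add the prefix mi-.
The other patterns: stems whose second-to-last letter is 'k' double the final consonant and add -ovi; stems whose second-to-last letter is 'd' insert -in- after the first vowel; stems whose second-to-last letter is 't' or 'w' insert -ez- after the first vowel.
So dafavzuzp → midafavzuzp.

midafavzuzp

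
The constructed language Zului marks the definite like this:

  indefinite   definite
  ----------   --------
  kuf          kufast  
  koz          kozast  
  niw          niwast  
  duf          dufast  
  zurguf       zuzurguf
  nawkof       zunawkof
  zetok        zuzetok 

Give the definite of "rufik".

"rufik" has 2 vowels. The stems with 2 vowels (zurguf → zuzurguf, nawkof → zunawkof, zetok → zuzetok) add the prefix zu-.
So rufik → zurufik.

zurufik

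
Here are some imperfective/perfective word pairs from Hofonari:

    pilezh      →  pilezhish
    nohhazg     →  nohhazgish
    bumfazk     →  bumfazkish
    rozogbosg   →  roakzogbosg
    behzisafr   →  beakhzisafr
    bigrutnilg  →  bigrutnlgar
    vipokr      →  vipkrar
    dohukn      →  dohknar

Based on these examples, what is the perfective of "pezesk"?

peakzesk

nohhazg and rozogbosg both end in -g yet inflect differently (nohhazgish, roakzogbosg), so the final letter is not what conditions the rule; the second-to-last letter is.
"pezesk" has second-to-last letter 's'. The one such stem in the data (rozogbosg → roakzogbosg) inserts -ak- after the first vowel (as does behzisafr), so the same rule applies.
The other patterns: stems whose second-to-last letter is 'z' add -ish; stems whose second-to-last letter is 'k' or 'l' delete the last vowel and add -ar.
So pezesk → peakzesk.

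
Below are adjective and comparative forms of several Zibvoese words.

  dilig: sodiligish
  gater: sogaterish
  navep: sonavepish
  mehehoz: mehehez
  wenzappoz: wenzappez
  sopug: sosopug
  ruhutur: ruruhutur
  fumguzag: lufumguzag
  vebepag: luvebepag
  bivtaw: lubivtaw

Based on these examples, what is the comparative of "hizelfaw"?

luhizelfaw

dilig and sopug both end in -g yet inflect differently (sodiligish, sosopug), so the final letter is not what conditions the rule; the last vowel is.
"hizelfaw" has last vowel 'a'. The stems whose last vowel is 'a' (fumguzag → lufumguzag, vebepag → luvebepag, bivtaw → lubivtaw) add the prefix lu-.
The other patterns: stems whose last vowel is 'e' or 'i' add so- … -ish around the stem; stems whose last vowel is 'o' change the last vowel to 'e'; stems whose last vowel is 'u' repeat the first consonant+vowel as a prefix.
So hizelfaw → luhizelfaw.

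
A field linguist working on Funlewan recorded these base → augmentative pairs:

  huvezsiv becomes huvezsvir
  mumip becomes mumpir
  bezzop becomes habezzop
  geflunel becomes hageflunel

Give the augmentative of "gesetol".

hagesetol

"gesetol" has last vowel 'o'. The one such stem in the data (bezzop → habezzop) adds the prefix ha-, so the same rule applies.
So gesetol → hagesetol.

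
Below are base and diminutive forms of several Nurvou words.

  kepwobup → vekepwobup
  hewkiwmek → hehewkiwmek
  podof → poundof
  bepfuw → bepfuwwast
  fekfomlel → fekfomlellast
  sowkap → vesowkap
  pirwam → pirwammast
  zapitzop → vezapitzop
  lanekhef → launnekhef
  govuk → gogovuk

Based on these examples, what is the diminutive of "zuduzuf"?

zuunduzuf

lanekhef and hewkiwmek both have last vowel 'e' yet inflect differently (launnekhef, hehewkiwmek), so the last vowel is not what conditions the rule; the final letter is.
"zuduzuf" ends in -f. The stems ending in -f (podof → poundof, lanekhef → launnekhef) insert -un- after the first vowel.
The other patterns: stems ending in -k repeat the first consonant+vowel as a prefix; stems ending in -p add the prefix ve-; stems ending in -l, -m or -w double the final consonant and add -ast.
So zuduzuf → zuunduzuf.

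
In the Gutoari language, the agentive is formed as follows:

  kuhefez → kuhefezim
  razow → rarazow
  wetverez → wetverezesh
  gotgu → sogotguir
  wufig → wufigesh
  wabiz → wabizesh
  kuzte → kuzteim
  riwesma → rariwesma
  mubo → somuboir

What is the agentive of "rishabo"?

rarishabo

kuhefez and wabiz both end in -z yet inflect differently (kuhefezim, wabizesh), so the final letter is not what conditions the rule; the first letter is.
"rishabo" begins with r-. The stems beginning with r- (razow → rarazow, riwesma → rariwesma) add the prefix ra-.
So rishabo → rarishabo.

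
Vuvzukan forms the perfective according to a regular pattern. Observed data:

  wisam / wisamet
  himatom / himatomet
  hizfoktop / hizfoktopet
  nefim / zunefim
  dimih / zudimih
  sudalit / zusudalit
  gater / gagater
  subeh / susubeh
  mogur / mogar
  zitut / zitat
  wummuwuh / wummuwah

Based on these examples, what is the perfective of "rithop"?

rithopet

wisam and nefim both end in -m yet inflect differently (wisamet, zunefim), so the final letter is not what conditions the rule; the last vowel is.
"rithop" has last vowel 'o'. The stems whose last vowel is 'o' (himatom → himatomet, hizfoktop → hizfoktopet) add -et.
The other patterns: stems whose last vowel is 'i' add the prefix zu-; stems whose last vowel is 'e' repeat the first consonant+vowel as a prefix; stems whose last vowel is 'u' change the last vowel to 'a'.
So rithop → rithopet.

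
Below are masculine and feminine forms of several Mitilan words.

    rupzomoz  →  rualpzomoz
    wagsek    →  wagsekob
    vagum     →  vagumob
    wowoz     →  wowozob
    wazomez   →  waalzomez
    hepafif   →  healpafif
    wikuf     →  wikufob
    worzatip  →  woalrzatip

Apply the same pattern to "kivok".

kivokob

"kivok" has 2 vowels. The stems with 2 vowels (wagsek → wagsekob, vagum → vagumob, wikuf → wikufob) add -ob.
So kivok → kivokob.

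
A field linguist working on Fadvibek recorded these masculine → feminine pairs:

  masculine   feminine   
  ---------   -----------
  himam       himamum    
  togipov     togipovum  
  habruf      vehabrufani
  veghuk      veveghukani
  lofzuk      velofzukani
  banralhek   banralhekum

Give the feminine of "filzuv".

veghuk and banralhek both end in -k yet inflect differently (veveghukani, banralhekum), so the final letter is not what conditions the rule; the last vowel is.
"filzuv" has last vowel 'u'. The stems whose last vowel is 'u' (habruf → vehabrufani, veghuk → veveghukani, lofzuk → velofzukani) add ve- … -ani around the stem.
The other pattern: stems whose last vowel is 'a', 'e' or 'o' add -um.
So filzuv → vefilzuvani.

vefilzuvani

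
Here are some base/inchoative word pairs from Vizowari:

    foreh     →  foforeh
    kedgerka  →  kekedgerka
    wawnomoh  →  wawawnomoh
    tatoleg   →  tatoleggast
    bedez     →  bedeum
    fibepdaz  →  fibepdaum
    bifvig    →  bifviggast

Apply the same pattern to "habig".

tatoleg and bedez both have last vowel 'e' yet inflect differently (tatoleggast, bedeum), so the last vowel is not what conditions the rule; the final letter is.
"habig" ends in -g. The stems ending in -g (bifvig → bifviggast, tatoleg → tatoleggast) double the final consonant and add -ast.
The other patterns: stems ending in -z drop the final letter and add -um; stems ending in -a or -h repeat the first consonant+vowel as a prefix.
So habig → habiggast.

habiggast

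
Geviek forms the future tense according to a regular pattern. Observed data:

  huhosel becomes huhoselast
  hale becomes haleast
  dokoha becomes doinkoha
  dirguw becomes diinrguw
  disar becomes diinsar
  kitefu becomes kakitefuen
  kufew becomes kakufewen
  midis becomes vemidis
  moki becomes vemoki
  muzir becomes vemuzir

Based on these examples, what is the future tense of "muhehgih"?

"muhehgih" begins with m-. The stems beginning with m- (midis → vemidis, moki → vemoki, muzir → vemuzir) add the prefix ve-.
So muhehgih → vemuhehgih.

vemuhehgih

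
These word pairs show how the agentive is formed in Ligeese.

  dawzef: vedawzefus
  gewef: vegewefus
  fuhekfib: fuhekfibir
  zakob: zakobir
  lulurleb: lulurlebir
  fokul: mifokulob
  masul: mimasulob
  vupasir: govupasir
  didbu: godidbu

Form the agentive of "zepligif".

dawzef and lulurleb both have last vowel 'e' yet inflect differently (vedawzefus, lulurlebir), so the last vowel is not what conditions the rule; the final letter is.
"zepligif" ends in -f. The stems ending in -f (dawzef → vedawzefus, gewef → vegewefus) add ve- … -us around the stem.
The other patterns: stems ending in -b add -ir; stems ending in -l add mi- … -ob around the stem; stems ending in -r or -u add the prefix go-.
So zepligif → vezepligifus.

vezepligifus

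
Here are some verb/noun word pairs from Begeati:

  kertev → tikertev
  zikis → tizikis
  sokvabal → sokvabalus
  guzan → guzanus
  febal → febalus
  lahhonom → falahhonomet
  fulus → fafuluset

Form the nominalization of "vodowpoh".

favodowpohet

"vodowpoh" has last vowel 'o'. The one such stem in the data (lahhonom → falahhonomet) adds fa- … -et around the stem, so the same rule applies.
So vodowpoh → favodowpohet.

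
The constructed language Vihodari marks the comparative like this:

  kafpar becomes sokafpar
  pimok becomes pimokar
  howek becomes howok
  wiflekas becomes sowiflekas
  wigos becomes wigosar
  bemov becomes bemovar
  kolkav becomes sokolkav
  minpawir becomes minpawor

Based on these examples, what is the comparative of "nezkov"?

"nezkov" has last vowel 'o'. The stems whose last vowel is 'o' (pimok → pimokar, wigos → wigosar, bemov → bemovar) add -ar.
The other patterns: stems whose last vowel is 'a' add the prefix so-; stems whose last vowel is 'e' or 'i' change the last vowel to 'o'.
So nezkov → nezkovar.

nezkovar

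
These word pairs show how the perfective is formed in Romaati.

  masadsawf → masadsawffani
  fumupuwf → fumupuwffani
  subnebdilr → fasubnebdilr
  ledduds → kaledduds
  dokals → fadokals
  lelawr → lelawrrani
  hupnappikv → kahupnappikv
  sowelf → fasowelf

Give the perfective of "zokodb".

"zokodb" has second-to-last letter 'd'. The one such stem in the data (ledduds → kaledduds) adds the prefix ka-, so the same rule applies.
So zokodb → kazokodb.

kazokodb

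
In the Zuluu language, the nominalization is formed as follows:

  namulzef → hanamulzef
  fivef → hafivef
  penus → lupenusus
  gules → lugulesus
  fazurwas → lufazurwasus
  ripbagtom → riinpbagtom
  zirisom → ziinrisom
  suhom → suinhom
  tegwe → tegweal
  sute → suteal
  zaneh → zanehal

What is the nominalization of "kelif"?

hakelif

namulzef and gules both have last vowel 'e' yet inflect differently (hanamulzef, lugulesus), so the last vowel is not what conditions the rule; the final letter is.
"kelif" ends in -f. The stems ending in -f (namulzef → hanamulzef, fivef → hafivef) add the prefix ha-.
The other patterns: stems ending in -s add lu- … -us around the stem; stems ending in -m insert -in- after the first vowel; stems ending in -e or -h add -al.
So kelif → hakelif.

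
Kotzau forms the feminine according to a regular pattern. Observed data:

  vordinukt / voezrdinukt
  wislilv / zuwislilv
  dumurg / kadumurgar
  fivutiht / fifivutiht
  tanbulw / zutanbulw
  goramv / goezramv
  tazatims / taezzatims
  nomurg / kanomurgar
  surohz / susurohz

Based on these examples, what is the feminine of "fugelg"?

zufugelg

goramv and wislilv both end in -v yet inflect differently (goezramv, zuwislilv), so the final letter is not what conditions the rule; the second-to-last letter is.
"fugelg" has second-to-last letter 'l'. The stems whose second-to-last letter is 'l' (wislilv → zuwislilv, tanbulw → zutanbulw) add the prefix zu-.
So fugelg → zufugelg.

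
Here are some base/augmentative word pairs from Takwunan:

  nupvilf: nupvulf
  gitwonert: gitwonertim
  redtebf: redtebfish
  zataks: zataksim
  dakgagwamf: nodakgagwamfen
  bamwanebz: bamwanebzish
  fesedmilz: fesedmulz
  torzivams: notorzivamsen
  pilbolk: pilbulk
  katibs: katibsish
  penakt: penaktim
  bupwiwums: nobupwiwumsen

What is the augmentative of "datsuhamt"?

nupvilf and redtebf both end in -f yet inflect differently (nupvulf, redtebfish), so the final letter is not what conditions the rule; the second-to-last letter is.
"datsuhamt" has second-to-last letter 'm'. The stems whose second-to-last letter is 'm' (torzivams → notorzivamsen, dakgagwamf → nodakgagwamfen, bupwiwums → nobupwiwumsen) add no- … -en around the stem.
The other patterns: stems whose second-to-last letter is 'l' change the last vowel to 'u'; stems whose second-to-last letter is 'b' add -ish; stems whose second-to-last letter is 'k' or 'r' add -im.
So datsuhamt → nodatsuhamten.

nodatsuhamten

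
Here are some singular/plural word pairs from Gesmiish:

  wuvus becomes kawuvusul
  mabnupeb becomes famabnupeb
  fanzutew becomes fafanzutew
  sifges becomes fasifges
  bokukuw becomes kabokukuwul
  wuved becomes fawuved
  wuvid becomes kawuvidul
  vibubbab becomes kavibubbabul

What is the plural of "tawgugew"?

fatawgugew

sifges and wuvus both end in -s yet inflect differently (fasifges, kawuvusul), so the final letter is not what conditions the rule; the last vowel is.
"tawgugew" has last vowel 'e'. The stems whose last vowel is 'e' (sifges → fasifges, wuved → fawuved, fanzutew → fafanzutew) add the prefix fa-.
The other pattern: stems whose last vowel is 'a', 'i' or 'u' add ka- … -ul around the stem.
So tawgugew → fatawgugew.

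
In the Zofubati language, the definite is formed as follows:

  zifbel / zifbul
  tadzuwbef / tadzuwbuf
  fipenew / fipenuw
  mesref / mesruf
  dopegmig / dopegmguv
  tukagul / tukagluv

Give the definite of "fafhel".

fafhul

"fafhel" has last vowel 'e'. The stems whose last vowel is 'e' (zifbel → zifbul, tadzuwbef → tadzuwbuf, fipenew → fipenuw) change the last vowel to 'u'.
So fafhel → fafhul.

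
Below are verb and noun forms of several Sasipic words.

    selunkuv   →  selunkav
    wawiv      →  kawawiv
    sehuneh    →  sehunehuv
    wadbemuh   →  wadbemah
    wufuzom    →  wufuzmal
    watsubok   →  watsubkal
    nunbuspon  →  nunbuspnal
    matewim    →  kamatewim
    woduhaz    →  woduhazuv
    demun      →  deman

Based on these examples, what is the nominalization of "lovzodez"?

lovzodezuv

wufuzom and matewim both end in -m yet inflect differently (wufuzmal, kamatewim), so the final letter is not what conditions the rule; the last vowel is.
"lovzodez" has last vowel 'e'. The one such stem in the data (sehuneh → sehunehuv) adds -uv, so the same rule applies.
The other patterns: stems whose last vowel is 'o' delete the last vowel and add -al; stems whose last vowel is 'i' add the prefix ka-; stems whose last vowel is 'u' change the last vowel to 'a'.
So lovzodez → lovzodezuv.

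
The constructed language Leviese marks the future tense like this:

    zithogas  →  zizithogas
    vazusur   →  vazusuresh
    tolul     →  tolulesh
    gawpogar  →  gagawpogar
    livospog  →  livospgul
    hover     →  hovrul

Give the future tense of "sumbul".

sumbulesh

"sumbul" has last vowel 'u'. The stems whose last vowel is 'u' (tolul → tolulesh, vazusur → vazusuresh) add -esh.
The other patterns: stems whose last vowel is 'a' repeat the first consonant+vowel as a prefix; stems whose last vowel is 'e' or 'o' delete the last vowel and add -ul.
So sumbul → sumbulesh.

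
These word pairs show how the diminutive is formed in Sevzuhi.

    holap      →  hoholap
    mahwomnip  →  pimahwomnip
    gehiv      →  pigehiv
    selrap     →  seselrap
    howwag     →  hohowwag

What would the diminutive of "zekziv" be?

pizekziv

holap and mahwomnip both end in -p yet inflect differently (hoholap, pimahwomnip), so the final letter is not what conditions the rule; the last vowel is.
"zekziv" has last vowel 'i'. The stems whose last vowel is 'i' (mahwomnip → pimahwomnip, gehiv → pigehiv) add the prefix pi-.
The other pattern: stems whose last vowel is 'a' repeat the first consonant+vowel as a prefix.
So zekziv → pizekziv.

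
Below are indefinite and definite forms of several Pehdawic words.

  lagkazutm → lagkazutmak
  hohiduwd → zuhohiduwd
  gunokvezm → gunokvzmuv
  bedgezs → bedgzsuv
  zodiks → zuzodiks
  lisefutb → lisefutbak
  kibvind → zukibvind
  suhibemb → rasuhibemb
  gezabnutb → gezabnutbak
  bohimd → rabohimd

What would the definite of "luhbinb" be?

zuluhbinb

gunokvezm and lagkazutm both end in -m yet inflect differently (gunokvzmuv, lagkazutmak), so the final letter is not what conditions the rule; the second-to-last letter is.
"luhbinb" has second-to-last letter 'n'. The one such stem in the data (kibvind → zukibvind) adds the prefix zu-, so the same rule applies.
The other patterns: stems whose second-to-last letter is 'z' delete the last vowel and add -uv; stems whose second-to-last letter is 't' add -ak; stems whose second-to-last letter is 'm' add the prefix ra-.
So luhbinb → zuluhbinb.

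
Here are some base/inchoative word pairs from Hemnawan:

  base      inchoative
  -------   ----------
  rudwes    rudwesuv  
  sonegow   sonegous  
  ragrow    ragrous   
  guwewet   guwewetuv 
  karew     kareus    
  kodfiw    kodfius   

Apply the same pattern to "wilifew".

"wilifew" ends in -w. The stems ending in -w (ragrow → ragrous, karew → kareus, sonegow → sonegous) drop the final letter and add -us.
The other pattern: stems ending in -s or -t add -uv.
So wilifew → wilifeus.

wilifeus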